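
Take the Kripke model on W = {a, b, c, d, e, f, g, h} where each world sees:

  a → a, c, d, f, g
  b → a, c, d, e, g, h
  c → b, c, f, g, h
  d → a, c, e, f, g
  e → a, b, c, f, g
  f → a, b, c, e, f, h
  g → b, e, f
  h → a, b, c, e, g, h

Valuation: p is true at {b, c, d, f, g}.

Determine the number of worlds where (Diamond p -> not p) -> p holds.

a: Diamond p -> not p is T, p is F. ✗
b: Diamond p -> not p is F, p is T. ✓
c: Diamond p -> not p is F, p is T. ✓
d: Diamond p -> not p is F, p is T. ✓
e: Diamond p -> not p is T, p is F. ✗
f: Diamond p -> not p is F, p is T. ✓
g: Diamond p -> not p is F, p is T. ✓
h: Diamond p -> not p is T, p is F. ✗
Satisfying worlds: {b, c, d, f, g}.

5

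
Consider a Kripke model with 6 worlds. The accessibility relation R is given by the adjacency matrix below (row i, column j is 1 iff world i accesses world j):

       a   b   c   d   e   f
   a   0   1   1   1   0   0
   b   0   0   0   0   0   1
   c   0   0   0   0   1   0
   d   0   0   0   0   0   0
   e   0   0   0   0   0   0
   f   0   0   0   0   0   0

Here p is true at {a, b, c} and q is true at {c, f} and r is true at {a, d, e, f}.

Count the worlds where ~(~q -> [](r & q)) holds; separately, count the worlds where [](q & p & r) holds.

For ~(~q -> [](r & q)):
a: ~q -> [](r & q) is F. ✓
b: ~q -> [](r & q) is T. ✗
c: ~q -> [](r & q) is T. ✗
d: ~q -> [](r & q) is T. ✗
e: ~q -> [](r & q) is T. ✗
f: ~q -> [](r & q) is T. ✗
— 1 world.
For [](q & p & r):
a: successors {b, c, d}; q & p & r there: b:F, c:F, d:F. ✗
b: successors {f}; q & p & r there: f:F. ✗
c: successors {e}; q & p & r there: e:F. ✗
d: no successors, so [](q & p & r) holds vacuously. ✓
e: no successors, so [](q & p & r) holds vacuously. ✓
f: no successors, so [](q & p & r) holds vacuously. ✓
— 3 worlds.

1 and 3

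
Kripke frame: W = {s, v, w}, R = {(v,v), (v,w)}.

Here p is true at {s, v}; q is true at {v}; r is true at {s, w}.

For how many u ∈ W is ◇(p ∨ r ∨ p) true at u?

s: no successors, so ◇(p ∨ r ∨ p) fails. ✗
v: successors {v, w}; p ∨ r ∨ p there: v:T, w:T. ✓
w: no successors, so ◇(p ∨ r ∨ p) fails. ✗
Satisfying worlds: {v}.

1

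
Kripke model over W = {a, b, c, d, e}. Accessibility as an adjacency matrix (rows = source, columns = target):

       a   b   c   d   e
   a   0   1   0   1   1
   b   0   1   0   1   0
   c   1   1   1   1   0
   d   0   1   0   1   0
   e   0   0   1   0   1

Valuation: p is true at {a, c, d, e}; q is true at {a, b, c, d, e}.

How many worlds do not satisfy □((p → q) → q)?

0

a: successors {b, d, e}; (p → q) → q there: b:T, d:T, e:T. ✓
b: successors {b, d}; (p → q) → q there: b:T, d:T. ✓
c: successors {a, b, c, d}; (p → q) → q there: a:T, b:T, c:T, d:T. ✓
d: successors {b, d}; (p → q) → q there: b:T, d:T. ✓
e: successors {c, e}; (p → q) → q there: c:T, e:T. ✓
Satisfying worlds: {a, b, c, d, e}.
So □((p → q) → q) fails at the other 0 worlds.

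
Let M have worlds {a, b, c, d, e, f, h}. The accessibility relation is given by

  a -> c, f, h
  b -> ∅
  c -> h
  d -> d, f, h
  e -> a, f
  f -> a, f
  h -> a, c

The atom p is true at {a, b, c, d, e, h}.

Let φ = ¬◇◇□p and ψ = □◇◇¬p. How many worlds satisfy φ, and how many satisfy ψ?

For ¬◇◇□p:
a: ◇◇□p is T. ✗
b: ◇◇□p is F. ✓
c: ◇◇□p is T. ✗
d: ◇◇□p is T. ✗
e: ◇◇□p is T. ✗
f: ◇◇□p is T. ✗
h: ◇◇□p is T. ✗
— 1 world.
For □◇◇¬p:
a: successors {c, f, h}; ◇◇¬p there: c:F, f:T, h:T. ✗
b: no successors, so □◇◇¬p holds vacuously. ✓
c: successors {h}; ◇◇¬p there: h:T. ✓
d: successors {d, f, h}; ◇◇¬p there: d:T, f:T, h:T. ✓
e: successors {a, f}; ◇◇¬p there: a:T, f:T. ✓
f: successors {a, f}; ◇◇¬p there: a:T, f:T. ✓
h: successors {a, c}; ◇◇¬p there: a:T, c:F. ✗
— 5 worlds.

1 and 5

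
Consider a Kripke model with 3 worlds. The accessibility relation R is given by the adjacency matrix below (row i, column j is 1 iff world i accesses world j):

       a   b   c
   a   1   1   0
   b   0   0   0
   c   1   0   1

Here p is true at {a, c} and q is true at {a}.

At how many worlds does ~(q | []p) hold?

a: q | []p is T. ✗
b: q | []p is T. ✗
c: q | []p is T. ✗
Satisfying worlds: ∅.

0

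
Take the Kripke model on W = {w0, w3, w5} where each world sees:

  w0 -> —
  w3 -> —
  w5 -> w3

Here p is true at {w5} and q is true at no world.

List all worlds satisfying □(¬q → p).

{w0, w3}

w0: no successors, so □(¬q → p) holds vacuously. ✓
w3: no successors, so □(¬q → p) holds vacuously. ✓
w5: successors {w3}; ¬q → p there: w3:F. ✗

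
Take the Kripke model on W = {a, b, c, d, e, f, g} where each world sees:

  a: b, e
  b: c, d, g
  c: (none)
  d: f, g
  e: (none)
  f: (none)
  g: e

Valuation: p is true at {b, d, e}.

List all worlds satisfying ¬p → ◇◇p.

a: ¬p is T, ◇◇p is T. ✓
b: ¬p is F, ◇◇p is T. ✓
c: ¬p is T, ◇◇p is F. ✗
d: ¬p is F, ◇◇p is T. ✓
e: ¬p is F, ◇◇p is F. ✓
f: ¬p is T, ◇◇p is F. ✗
g: ¬p is T, ◇◇p is F. ✗

{a, b, d, e}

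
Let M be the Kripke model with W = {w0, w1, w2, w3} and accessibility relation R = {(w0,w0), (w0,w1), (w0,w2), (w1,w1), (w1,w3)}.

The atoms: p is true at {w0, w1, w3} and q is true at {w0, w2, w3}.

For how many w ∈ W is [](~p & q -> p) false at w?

w0: successors {w0, w1, w2}; ~p & q -> p there: w0:T, w1:T, w2:F. ✗
w1: successors {w1, w3}; ~p & q -> p there: w1:T, w3:T. ✓
w2: no successors, so [](~p & q -> p) holds vacuously. ✓
w3: no successors, so [](~p & q -> p) holds vacuously. ✓
Satisfying worlds: {w1, w2, w3}.
So [](~p & q -> p) fails at the other 1 world.

1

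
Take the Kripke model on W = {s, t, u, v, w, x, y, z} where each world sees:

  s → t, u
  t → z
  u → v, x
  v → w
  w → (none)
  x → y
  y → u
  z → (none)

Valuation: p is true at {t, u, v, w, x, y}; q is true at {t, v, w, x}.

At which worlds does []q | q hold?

{t, u, v, w, x, z}

s: []q is F, q is F. ✗
t: []q is F, q is T. ✓
u: []q is T, q is F. ✓
v: []q is T, q is T. ✓
w: []q is T, q is T. ✓
x: []q is F, q is T. ✓
y: []q is F, q is F. ✗
z: []q is T, q is F. ✓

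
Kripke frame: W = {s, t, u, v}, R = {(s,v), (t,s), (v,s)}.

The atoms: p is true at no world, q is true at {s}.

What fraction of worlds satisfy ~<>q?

s: <>q is F. ✓
t: <>q is T. ✗
u: <>q is F. ✓
v: <>q is T. ✗
That's 2 of 4 worlds, so 2/4 = 1/2.

1/2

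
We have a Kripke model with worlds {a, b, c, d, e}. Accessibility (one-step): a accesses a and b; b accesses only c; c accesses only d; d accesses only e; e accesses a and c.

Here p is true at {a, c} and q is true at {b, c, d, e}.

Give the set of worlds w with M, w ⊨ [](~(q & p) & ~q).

a: successors {a, b}; ~(q & p) & ~q there: a:T, b:F. ✗
b: successors {c}; ~(q & p) & ~q there: c:F. ✗
c: successors {d}; ~(q & p) & ~q there: d:F. ✗
d: successors {e}; ~(q & p) & ~q there: e:F. ✗
e: successors {a, c}; ~(q & p) & ~q there: a:T, c:F. ✗

∅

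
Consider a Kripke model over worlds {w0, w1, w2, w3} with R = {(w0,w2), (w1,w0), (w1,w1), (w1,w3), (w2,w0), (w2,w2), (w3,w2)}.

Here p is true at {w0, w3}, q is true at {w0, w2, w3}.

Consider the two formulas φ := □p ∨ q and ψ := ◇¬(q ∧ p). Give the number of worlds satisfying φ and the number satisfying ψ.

For □p ∨ q:
w0: □p is F, q is T. ✓
w1: □p is F, q is F. ✗
w2: □p is F, q is T. ✓
w3: □p is F, q is T. ✓
— 3 worlds.
For ◇¬(q ∧ p):
w0: successors {w2}; ¬(q ∧ p) there: w2:T. ✓
w1: successors {w0, w1, w3}; ¬(q ∧ p) there: w0:F, w1:T, w3:F. ✓
w2: successors {w0, w2}; ¬(q ∧ p) there: w0:F, w2:T. ✓
w3: successors {w2}; ¬(q ∧ p) there: w2:T. ✓
— 4 worlds.

3 and 4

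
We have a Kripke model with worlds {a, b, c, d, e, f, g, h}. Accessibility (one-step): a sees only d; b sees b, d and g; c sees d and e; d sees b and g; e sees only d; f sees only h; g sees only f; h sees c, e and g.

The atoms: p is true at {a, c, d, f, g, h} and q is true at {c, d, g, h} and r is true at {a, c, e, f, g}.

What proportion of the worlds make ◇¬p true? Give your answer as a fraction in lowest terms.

a: successors {d}; ¬p there: d:F. ✗
b: successors {b, d, g}; ¬p there: b:T, d:F, g:F. ✓
c: successors {d, e}; ¬p there: d:F, e:T. ✓
d: successors {b, g}; ¬p there: b:T, g:F. ✓
e: successors {d}; ¬p there: d:F. ✗
f: successors {h}; ¬p there: h:F. ✗
g: successors {f}; ¬p there: f:F. ✗
h: successors {c, e, g}; ¬p there: c:F, e:T, g:F. ✓
That's 4 of 8 worlds, so 4/8 = 1/2.

1/2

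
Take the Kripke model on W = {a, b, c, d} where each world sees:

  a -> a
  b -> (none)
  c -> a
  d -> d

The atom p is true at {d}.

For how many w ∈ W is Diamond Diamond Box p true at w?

a: successors {a}; Diamond Box p there: a:F. ✗
b: no successors, so Diamond Diamond Box p fails. ✗
c: successors {a}; Diamond Box p there: a:F. ✗
d: successors {d}; Diamond Box p there: d:T. ✓
Satisfying worlds: {d}.

1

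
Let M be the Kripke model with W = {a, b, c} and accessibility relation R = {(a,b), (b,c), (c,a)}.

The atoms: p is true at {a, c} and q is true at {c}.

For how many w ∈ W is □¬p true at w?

a: successors {b}; ¬p there: b:T. ✓
b: successors {c}; ¬p there: c:F. ✗
c: successors {a}; ¬p there: a:F. ✗
Satisfying worlds: {a}.

1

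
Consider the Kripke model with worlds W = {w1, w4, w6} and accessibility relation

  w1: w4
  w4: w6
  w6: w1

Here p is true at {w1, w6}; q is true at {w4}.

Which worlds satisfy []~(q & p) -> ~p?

w1: []~(q & p) is T, ~p is F. ✗
w4: []~(q & p) is T, ~p is T. ✓
w6: []~(q & p) is T, ~p is F. ✗

{w4}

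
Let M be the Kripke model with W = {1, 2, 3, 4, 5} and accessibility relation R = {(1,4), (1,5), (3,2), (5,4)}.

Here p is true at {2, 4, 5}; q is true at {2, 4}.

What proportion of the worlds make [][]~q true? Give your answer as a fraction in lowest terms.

4/5

1: successors {4, 5}; []~q there: 4:T, 5:F. ✗
2: no successors, so [][]~q holds vacuously. ✓
3: successors {2}; []~q there: 2:T. ✓
4: no successors, so [][]~q holds vacuously. ✓
5: successors {4}; []~q there: 4:T. ✓
That's 4 of 5 worlds, so 4/5.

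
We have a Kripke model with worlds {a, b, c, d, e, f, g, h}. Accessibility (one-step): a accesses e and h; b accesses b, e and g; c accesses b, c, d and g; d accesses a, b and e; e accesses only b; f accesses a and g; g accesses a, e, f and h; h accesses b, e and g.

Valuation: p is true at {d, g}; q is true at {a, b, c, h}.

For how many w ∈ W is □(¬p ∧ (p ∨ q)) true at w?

a: successors {e, h}; ¬p ∧ (p ∨ q) there: e:F, h:T. ✗
b: successors {b, e, g}; ¬p ∧ (p ∨ q) there: b:T, e:F, g:F. ✗
c: successors {b, c, d, g}; ¬p ∧ (p ∨ q) there: b:T, c:T, d:F, g:F. ✗
d: successors {a, b, e}; ¬p ∧ (p ∨ q) there: a:T, b:T, e:F. ✗
e: successors {b}; ¬p ∧ (p ∨ q) there: b:T. ✓
f: successors {a, g}; ¬p ∧ (p ∨ q) there: a:T, g:F. ✗
g: successors {a, e, f, h}; ¬p ∧ (p ∨ q) there: a:T, e:F, f:F, h:T. ✗
h: successors {b, e, g}; ¬p ∧ (p ∨ q) there: b:T, e:F, g:F. ✗
Satisfying worlds: {e}.

1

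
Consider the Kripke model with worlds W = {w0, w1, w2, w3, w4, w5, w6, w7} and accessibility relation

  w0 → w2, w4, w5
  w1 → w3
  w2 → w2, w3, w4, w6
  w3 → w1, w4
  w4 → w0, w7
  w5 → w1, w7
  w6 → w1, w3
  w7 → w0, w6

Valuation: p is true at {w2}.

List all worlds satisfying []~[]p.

{w0, w1, w2, w3, w4, w5, w6, w7}

w0: successors {w2, w4, w5}; ~[]p there: w2:T, w4:T, w5:T. ✓
w1: successors {w3}; ~[]p there: w3:T. ✓
w2: successors {w2, w3, w4, w6}; ~[]p there: w2:T, w3:T, w4:T, w6:T. ✓
w3: successors {w1, w4}; ~[]p there: w1:T, w4:T. ✓
w4: successors {w0, w7}; ~[]p there: w0:T, w7:T. ✓
w5: successors {w1, w7}; ~[]p there: w1:T, w7:T. ✓
w6: successors {w1, w3}; ~[]p there: w1:T, w3:T. ✓
w7: successors {w0, w6}; ~[]p there: w0:T, w6:T. ✓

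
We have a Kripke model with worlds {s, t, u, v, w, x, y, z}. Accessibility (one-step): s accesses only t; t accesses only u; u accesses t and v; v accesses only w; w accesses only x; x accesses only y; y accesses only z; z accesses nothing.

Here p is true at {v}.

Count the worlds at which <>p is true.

1

s: successors {t}; p there: t:F. ✗
t: successors {u}; p there: u:F. ✗
u: successors {t, v}; p there: t:F, v:T. ✓
v: successors {w}; p there: w:F. ✗
w: successors {x}; p there: x:F. ✗
x: successors {y}; p there: y:F. ✗
y: successors {z}; p there: z:F. ✗
z: no successors, so <>p fails. ✗
Satisfying worlds: {u}.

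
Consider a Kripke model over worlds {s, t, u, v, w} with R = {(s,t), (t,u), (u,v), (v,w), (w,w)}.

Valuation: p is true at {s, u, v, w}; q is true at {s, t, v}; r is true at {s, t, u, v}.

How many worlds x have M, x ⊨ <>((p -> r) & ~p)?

s: successors {t}; (p -> r) & ~p there: t:T. ✓
t: successors {u}; (p -> r) & ~p there: u:F. ✗
u: successors {v}; (p -> r) & ~p there: v:F. ✗
v: successors {w}; (p -> r) & ~p there: w:F. ✗
w: successors {w}; (p -> r) & ~p there: w:F. ✗
Satisfying worlds: {s}.

1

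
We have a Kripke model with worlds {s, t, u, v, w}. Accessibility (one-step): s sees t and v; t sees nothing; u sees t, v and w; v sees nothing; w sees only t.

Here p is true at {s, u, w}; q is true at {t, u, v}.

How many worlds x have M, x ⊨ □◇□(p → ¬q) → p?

3

s: □◇□(p → ¬q) is F, p is T. ✓
t: □◇□(p → ¬q) is T, p is F. ✗
u: □◇□(p → ¬q) is F, p is T. ✓
v: □◇□(p → ¬q) is T, p is F. ✗
w: □◇□(p → ¬q) is F, p is T. ✓
Satisfying worlds: {s, u, w}.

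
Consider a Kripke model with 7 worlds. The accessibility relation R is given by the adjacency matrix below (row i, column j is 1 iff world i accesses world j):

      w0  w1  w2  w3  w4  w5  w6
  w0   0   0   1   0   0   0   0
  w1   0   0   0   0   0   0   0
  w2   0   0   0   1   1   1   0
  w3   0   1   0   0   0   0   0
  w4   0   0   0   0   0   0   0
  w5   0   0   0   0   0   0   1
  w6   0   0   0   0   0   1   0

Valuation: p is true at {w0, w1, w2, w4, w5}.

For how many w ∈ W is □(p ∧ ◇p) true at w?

w0: successors {w2}; p ∧ ◇p there: w2:T. ✓
w1: no successors, so □(p ∧ ◇p) holds vacuously. ✓
w2: successors {w3, w4, w5}; p ∧ ◇p there: w3:F, w4:F, w5:F. ✗
w3: successors {w1}; p ∧ ◇p there: w1:F. ✗
w4: no successors, so □(p ∧ ◇p) holds vacuously. ✓
w5: successors {w6}; p ∧ ◇p there: w6:F. ✗
w6: successors {w5}; p ∧ ◇p there: w5:F. ✗
Satisfying worlds: {w0, w1, w4}.

3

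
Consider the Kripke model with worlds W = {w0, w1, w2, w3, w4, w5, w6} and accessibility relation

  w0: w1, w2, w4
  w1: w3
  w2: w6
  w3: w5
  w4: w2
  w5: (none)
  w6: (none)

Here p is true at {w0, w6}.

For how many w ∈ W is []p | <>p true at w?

w0: []p is F, <>p is F. ✗
w1: []p is F, <>p is F. ✗
w2: []p is T, <>p is T. ✓
w3: []p is F, <>p is F. ✗
w4: []p is F, <>p is F. ✗
w5: []p is T, <>p is F. ✓
w6: []p is T, <>p is F. ✓
Satisfying worlds: {w2, w5, w6}.

3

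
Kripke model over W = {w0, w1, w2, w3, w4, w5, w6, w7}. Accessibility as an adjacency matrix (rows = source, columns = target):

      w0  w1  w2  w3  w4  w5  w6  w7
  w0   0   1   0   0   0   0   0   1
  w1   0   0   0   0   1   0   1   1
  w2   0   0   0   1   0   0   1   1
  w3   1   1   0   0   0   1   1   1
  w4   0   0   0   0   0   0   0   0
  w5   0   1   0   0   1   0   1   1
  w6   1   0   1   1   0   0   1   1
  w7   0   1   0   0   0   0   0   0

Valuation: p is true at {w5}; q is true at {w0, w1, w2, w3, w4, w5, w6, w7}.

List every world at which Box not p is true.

w0: successors {w1, w7}; not p there: w1:T, w7:T. ✓
w1: successors {w4, w6, w7}; not p there: w4:T, w6:T, w7:T. ✓
w2: successors {w3, w6, w7}; not p there: w3:T, w6:T, w7:T. ✓
w3: successors {w0, w1, w5, w6, w7}; not p there: w0:T, w1:T, w5:F, w6:T, w7:T. ✗
w4: no successors, so Box not p holds vacuously. ✓
w5: successors {w1, w4, w6, w7}; not p there: w1:T, w4:T, w6:T, w7:T. ✓
w6: successors {w0, w2, w3, w6, w7}; not p there: w0:T, w2:T, w3:T, w6:T, w7:T. ✓
w7: successors {w1}; not p there: w1:T. ✓

{w0, w1, w2, w4, w5, w6, w7}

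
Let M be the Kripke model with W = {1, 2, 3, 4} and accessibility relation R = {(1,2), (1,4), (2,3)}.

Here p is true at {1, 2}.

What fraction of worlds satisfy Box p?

1: successors {2, 4}; p there: 2:T, 4:F. ✗
2: successors {3}; p there: 3:F. ✗
3: no successors, so Box p holds vacuously. ✓
4: no successors, so Box p holds vacuously. ✓
That's 2 of 4 worlds, so 2/4 = 1/2.

1/2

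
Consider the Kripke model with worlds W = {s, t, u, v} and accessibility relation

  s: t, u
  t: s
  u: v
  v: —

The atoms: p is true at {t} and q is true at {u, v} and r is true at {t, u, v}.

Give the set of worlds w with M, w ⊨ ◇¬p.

s: successors {t, u}; ¬p there: t:F, u:T. ✓
t: successors {s}; ¬p there: s:T. ✓
u: successors {v}; ¬p there: v:T. ✓
v: no successors, so ◇¬p fails. ✗

{s, t, u}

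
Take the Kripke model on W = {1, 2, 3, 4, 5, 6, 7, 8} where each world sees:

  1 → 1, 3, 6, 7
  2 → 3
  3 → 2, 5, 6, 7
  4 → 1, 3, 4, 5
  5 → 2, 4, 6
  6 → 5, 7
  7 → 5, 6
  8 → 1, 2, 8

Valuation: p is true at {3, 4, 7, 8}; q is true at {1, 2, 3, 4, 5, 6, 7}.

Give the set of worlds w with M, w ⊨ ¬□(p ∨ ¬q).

{1, 3, 4, 5, 6, 7, 8}

1: □(p ∨ ¬q) is F. ✓
2: □(p ∨ ¬q) is T. ✗
3: □(p ∨ ¬q) is F. ✓
4: □(p ∨ ¬q) is F. ✓
5: □(p ∨ ¬q) is F. ✓
6: □(p ∨ ¬q) is F. ✓
7: □(p ∨ ¬q) is F. ✓
8: □(p ∨ ¬q) is F. ✓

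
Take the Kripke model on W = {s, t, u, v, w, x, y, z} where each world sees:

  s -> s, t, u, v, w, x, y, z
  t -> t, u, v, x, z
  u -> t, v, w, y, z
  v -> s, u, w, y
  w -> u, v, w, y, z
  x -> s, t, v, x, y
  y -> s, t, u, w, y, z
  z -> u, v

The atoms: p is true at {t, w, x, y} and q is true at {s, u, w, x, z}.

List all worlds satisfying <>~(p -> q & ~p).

{s, t, u, v, w, x, y}

s: successors {s, t, u, v, w, x, y, z}; ~(p -> q & ~p) there: s:F, t:T, u:F, v:F, w:T, x:T, y:T, z:F. ✓
t: successors {t, u, v, x, z}; ~(p -> q & ~p) there: t:T, u:F, v:F, x:T, z:F. ✓
u: successors {t, v, w, y, z}; ~(p -> q & ~p) there: t:T, v:F, w:T, y:T, z:F. ✓
v: successors {s, u, w, y}; ~(p -> q & ~p) there: s:F, u:F, w:T, y:T. ✓
w: successors {u, v, w, y, z}; ~(p -> q & ~p) there: u:F, v:F, w:T, y:T, z:F. ✓
x: successors {s, t, v, x, y}; ~(p -> q & ~p) there: s:F, t:T, v:F, x:T, y:T. ✓
y: successors {s, t, u, w, y, z}; ~(p -> q & ~p) there: s:F, t:T, u:F, w:T, y:T, z:F. ✓
z: successors {u, v}; ~(p -> q & ~p) there: u:F, v:F. ✗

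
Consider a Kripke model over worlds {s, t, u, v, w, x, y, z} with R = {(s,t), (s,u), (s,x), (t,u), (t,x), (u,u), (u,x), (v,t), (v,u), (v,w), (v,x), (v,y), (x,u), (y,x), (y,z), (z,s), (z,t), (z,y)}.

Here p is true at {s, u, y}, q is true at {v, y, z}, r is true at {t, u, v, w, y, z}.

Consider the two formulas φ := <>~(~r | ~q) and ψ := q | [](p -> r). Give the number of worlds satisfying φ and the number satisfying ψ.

3 and 8

For <>~(~r | ~q):
s: successors {t, u, x}; ~(~r | ~q) there: t:F, u:F, x:F. ✗
t: successors {u, x}; ~(~r | ~q) there: u:F, x:F. ✗
u: successors {u, x}; ~(~r | ~q) there: u:F, x:F. ✗
v: successors {t, u, w, x, y}; ~(~r | ~q) there: t:F, u:F, w:F, x:F, y:T. ✓
w: no successors, so <>~(~r | ~q) fails. ✗
x: successors {u}; ~(~r | ~q) there: u:F. ✗
y: successors {x, z}; ~(~r | ~q) there: x:F, z:T. ✓
z: successors {s, t, y}; ~(~r | ~q) there: s:F, t:F, y:T. ✓
— 3 worlds.
For q | [](p -> r):
s: q is F, [](p -> r) is T. ✓
t: q is F, [](p -> r) is T. ✓
u: q is F, [](p -> r) is T. ✓
v: q is T, [](p -> r) is T. ✓
w: q is F, [](p -> r) is T. ✓
x: q is F, [](p -> r) is T. ✓
y: q is T, [](p -> r) is T. ✓
z: q is T, [](p -> r) is F. ✓
— 8 worlds.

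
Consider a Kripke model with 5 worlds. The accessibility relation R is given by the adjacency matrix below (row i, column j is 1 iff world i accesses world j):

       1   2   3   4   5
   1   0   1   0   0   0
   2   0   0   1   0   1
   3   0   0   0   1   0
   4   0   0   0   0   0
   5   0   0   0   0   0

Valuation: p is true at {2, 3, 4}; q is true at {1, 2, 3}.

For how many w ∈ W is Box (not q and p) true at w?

3

1: successors {2}; not q and p there: 2:F. ✗
2: successors {3, 5}; not q and p there: 3:F, 5:F. ✗
3: successors {4}; not q and p there: 4:T. ✓
4: no successors, so Box (not q and p) holds vacuously. ✓
5: no successors, so Box (not q and p) holds vacuously. ✓
Satisfying worlds: {3, 4, 5}.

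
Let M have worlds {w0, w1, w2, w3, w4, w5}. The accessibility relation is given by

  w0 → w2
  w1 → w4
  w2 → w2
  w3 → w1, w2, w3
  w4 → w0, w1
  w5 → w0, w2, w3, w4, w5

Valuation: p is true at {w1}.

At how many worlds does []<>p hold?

1

w0: successors {w2}; <>p there: w2:F. ✗
w1: successors {w4}; <>p there: w4:T. ✓
w2: successors {w2}; <>p there: w2:F. ✗
w3: successors {w1, w2, w3}; <>p there: w1:F, w2:F, w3:T. ✗
w4: successors {w0, w1}; <>p there: w0:F, w1:F. ✗
w5: successors {w0, w2, w3, w4, w5}; <>p there: w0:F, w2:F, w3:T, w4:T, w5:F. ✗
Satisfying worlds: {w1}.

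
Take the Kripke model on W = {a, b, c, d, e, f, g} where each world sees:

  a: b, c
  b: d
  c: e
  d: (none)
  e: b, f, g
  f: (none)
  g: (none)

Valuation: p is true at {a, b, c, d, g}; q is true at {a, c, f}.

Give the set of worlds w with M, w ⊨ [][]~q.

a: successors {b, c}; []~q there: b:T, c:T. ✓
b: successors {d}; []~q there: d:T. ✓
c: successors {e}; []~q there: e:F. ✗
d: no successors, so [][]~q holds vacuously. ✓
e: successors {b, f, g}; []~q there: b:T, f:T, g:T. ✓
f: no successors, so [][]~q holds vacuously. ✓
g: no successors, so [][]~q holds vacuously. ✓

{a, b, d, e, f, g}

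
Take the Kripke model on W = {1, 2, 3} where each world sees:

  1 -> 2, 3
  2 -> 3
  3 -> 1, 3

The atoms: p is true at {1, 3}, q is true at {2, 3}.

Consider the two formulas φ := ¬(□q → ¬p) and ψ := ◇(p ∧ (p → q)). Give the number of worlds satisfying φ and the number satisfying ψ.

1 and 3

For ¬(□q → ¬p):
1: □q → ¬p is F. ✓
2: □q → ¬p is T. ✗
3: □q → ¬p is T. ✗
— 1 world.
For ◇(p ∧ (p → q)):
1: successors {2, 3}; p ∧ (p → q) there: 2:F, 3:T. ✓
2: successors {3}; p ∧ (p → q) there: 3:T. ✓
3: successors {1, 3}; p ∧ (p → q) there: 1:F, 3:T. ✓
— 3 worlds.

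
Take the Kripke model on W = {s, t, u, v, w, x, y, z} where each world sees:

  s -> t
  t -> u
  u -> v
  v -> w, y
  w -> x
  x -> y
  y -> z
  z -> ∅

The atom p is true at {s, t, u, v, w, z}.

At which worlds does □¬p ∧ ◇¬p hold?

{w, x}

s: □¬p is F, ◇¬p is F. ✗
t: □¬p is F, ◇¬p is F. ✗
u: □¬p is F, ◇¬p is F. ✗
v: □¬p is F, ◇¬p is T. ✗
w: □¬p is T, ◇¬p is T. ✓
x: □¬p is T, ◇¬p is T. ✓
y: □¬p is F, ◇¬p is F. ✗
z: □¬p is T, ◇¬p is F. ✗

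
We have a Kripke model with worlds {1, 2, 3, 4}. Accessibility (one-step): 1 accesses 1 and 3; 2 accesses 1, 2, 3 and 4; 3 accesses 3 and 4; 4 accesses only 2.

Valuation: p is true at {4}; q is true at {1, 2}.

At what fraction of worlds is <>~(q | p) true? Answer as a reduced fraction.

3/4

1: successors {1, 3}; ~(q | p) there: 1:F, 3:T. ✓
2: successors {1, 2, 3, 4}; ~(q | p) there: 1:F, 2:F, 3:T, 4:F. ✓
3: successors {3, 4}; ~(q | p) there: 3:T, 4:F. ✓
4: successors {2}; ~(q | p) there: 2:F. ✗
That's 3 of 4 worlds, so 3/4.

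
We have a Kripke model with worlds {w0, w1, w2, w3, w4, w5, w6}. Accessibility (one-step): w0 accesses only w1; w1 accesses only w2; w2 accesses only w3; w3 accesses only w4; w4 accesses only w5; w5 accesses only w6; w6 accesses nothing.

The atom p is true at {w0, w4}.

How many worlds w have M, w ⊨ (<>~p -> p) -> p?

5

w0: <>~p -> p is T, p is T. ✓
w1: <>~p -> p is F, p is F. ✓
w2: <>~p -> p is F, p is F. ✓
w3: <>~p -> p is T, p is F. ✗
w4: <>~p -> p is T, p is T. ✓
w5: <>~p -> p is F, p is F. ✓
w6: <>~p -> p is T, p is F. ✗
Satisfying worlds: {w0, w1, w2, w4, w5}.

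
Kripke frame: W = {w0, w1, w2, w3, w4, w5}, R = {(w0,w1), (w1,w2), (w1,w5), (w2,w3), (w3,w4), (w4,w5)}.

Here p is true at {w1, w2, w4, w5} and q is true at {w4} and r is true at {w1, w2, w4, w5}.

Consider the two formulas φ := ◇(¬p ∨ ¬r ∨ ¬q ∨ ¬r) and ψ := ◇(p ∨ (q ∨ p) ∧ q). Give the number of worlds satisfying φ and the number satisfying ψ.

For ◇(¬p ∨ ¬r ∨ ¬q ∨ ¬r):
w0: successors {w1}; ¬p ∨ ¬r ∨ ¬q ∨ ¬r there: w1:T. ✓
w1: successors {w2, w5}; ¬p ∨ ¬r ∨ ¬q ∨ ¬r there: w2:T, w5:T. ✓
w2: successors {w3}; ¬p ∨ ¬r ∨ ¬q ∨ ¬r there: w3:T. ✓
w3: successors {w4}; ¬p ∨ ¬r ∨ ¬q ∨ ¬r there: w4:F. ✗
w4: successors {w5}; ¬p ∨ ¬r ∨ ¬q ∨ ¬r there: w5:T. ✓
w5: no successors, so ◇(¬p ∨ ¬r ∨ ¬q ∨ ¬r) fails. ✗
— 4 worlds.
For ◇(p ∨ (q ∨ p) ∧ q):
w0: successors {w1}; p ∨ (q ∨ p) ∧ q there: w1:T. ✓
w1: successors {w2, w5}; p ∨ (q ∨ p) ∧ q there: w2:T, w5:T. ✓
w2: successors {w3}; p ∨ (q ∨ p) ∧ q there: w3:F. ✗
w3: successors {w4}; p ∨ (q ∨ p) ∧ q there: w4:T. ✓
w4: successors {w5}; p ∨ (q ∨ p) ∧ q there: w5:T. ✓
w5: no successors, so ◇(p ∨ (q ∨ p) ∧ q) fails. ✗
— 4 worlds.

4 and 4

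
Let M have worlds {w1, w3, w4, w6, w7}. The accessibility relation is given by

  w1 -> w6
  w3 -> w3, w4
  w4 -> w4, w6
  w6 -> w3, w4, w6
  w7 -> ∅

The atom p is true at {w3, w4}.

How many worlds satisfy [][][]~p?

1

w1: successors {w6}; [][]~p there: w6:F. ✗
w3: successors {w3, w4}; [][]~p there: w3:F, w4:F. ✗
w4: successors {w4, w6}; [][]~p there: w4:F, w6:F. ✗
w6: successors {w3, w4, w6}; [][]~p there: w3:F, w4:F, w6:F. ✗
w7: no successors, so [][][]~p holds vacuously. ✓
Satisfying worlds: {w7}.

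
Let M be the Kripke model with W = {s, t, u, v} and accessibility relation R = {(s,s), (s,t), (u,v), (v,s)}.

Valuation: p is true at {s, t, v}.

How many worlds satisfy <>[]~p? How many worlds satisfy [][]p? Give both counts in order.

1 and 4

For <>[]~p:
s: successors {s, t}; []~p there: s:F, t:T. ✓
t: no successors, so <>[]~p fails. ✗
u: successors {v}; []~p there: v:F. ✗
v: successors {s}; []~p there: s:F. ✗
— 1 world.
For [][]p:
s: successors {s, t}; []p there: s:T, t:T. ✓
t: no successors, so [][]p holds vacuously. ✓
u: successors {v}; []p there: v:T. ✓
v: successors {s}; []p there: s:T. ✓
— 4 worlds.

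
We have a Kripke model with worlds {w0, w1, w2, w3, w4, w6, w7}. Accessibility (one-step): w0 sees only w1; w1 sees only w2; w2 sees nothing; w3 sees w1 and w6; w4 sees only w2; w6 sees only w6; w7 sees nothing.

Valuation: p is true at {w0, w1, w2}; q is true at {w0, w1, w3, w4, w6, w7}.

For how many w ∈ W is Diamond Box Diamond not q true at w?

2

w0: successors {w1}; Box Diamond not q there: w1:F. ✗
w1: successors {w2}; Box Diamond not q there: w2:T. ✓
w2: no successors, so Diamond Box Diamond not q fails. ✗
w3: successors {w1, w6}; Box Diamond not q there: w1:F, w6:F. ✗
w4: successors {w2}; Box Diamond not q there: w2:T. ✓
w6: successors {w6}; Box Diamond not q there: w6:F. ✗
w7: no successors, so Diamond Box Diamond not q fails. ✗
Satisfying worlds: {w1, w4}.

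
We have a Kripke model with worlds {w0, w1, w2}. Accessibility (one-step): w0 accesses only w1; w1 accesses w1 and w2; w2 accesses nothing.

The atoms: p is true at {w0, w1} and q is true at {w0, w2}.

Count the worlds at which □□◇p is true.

w0: successors {w1}; □◇p there: w1:F. ✗
w1: successors {w1, w2}; □◇p there: w1:F, w2:T. ✗
w2: no successors, so □□◇p holds vacuously. ✓
Satisfying worlds: {w2}.

1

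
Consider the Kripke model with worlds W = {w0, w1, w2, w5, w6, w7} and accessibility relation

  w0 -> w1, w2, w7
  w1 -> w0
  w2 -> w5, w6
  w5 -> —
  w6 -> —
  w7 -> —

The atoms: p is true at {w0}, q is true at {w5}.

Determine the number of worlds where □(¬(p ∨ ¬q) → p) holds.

w0: successors {w1, w2, w7}; ¬(p ∨ ¬q) → p there: w1:T, w2:T, w7:T. ✓
w1: successors {w0}; ¬(p ∨ ¬q) → p there: w0:T. ✓
w2: successors {w5, w6}; ¬(p ∨ ¬q) → p there: w5:F, w6:T. ✗
w5: no successors, so □(¬(p ∨ ¬q) → p) holds vacuously. ✓
w6: no successors, so □(¬(p ∨ ¬q) → p) holds vacuously. ✓
w7: no successors, so □(¬(p ∨ ¬q) → p) holds vacuously. ✓
Satisfying worlds: {w0, w1, w5, w6, w7}.

5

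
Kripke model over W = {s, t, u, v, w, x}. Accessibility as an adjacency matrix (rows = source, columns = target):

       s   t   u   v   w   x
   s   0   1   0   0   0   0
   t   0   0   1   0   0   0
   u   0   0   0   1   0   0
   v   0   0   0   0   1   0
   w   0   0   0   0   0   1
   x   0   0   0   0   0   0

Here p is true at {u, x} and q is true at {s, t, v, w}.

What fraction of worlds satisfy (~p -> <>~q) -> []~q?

5/6

s: ~p -> <>~q is F, []~q is F. ✓
t: ~p -> <>~q is T, []~q is T. ✓
u: ~p -> <>~q is T, []~q is F. ✗
v: ~p -> <>~q is F, []~q is F. ✓
w: ~p -> <>~q is T, []~q is T. ✓
x: ~p -> <>~q is T, []~q is T. ✓
That's 5 of 6 worlds, so 5/6.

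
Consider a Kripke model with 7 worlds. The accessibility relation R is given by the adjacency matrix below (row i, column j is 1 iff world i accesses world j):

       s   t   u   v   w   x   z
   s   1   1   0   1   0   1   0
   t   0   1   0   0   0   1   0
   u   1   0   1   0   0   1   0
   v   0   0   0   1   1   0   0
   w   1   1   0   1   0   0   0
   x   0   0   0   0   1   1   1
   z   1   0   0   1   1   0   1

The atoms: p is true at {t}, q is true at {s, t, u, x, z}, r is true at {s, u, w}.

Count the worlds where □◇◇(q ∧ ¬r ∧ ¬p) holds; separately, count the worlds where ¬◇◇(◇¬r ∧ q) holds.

For □◇◇(q ∧ ¬r ∧ ¬p):
s: successors {s, t, v, x}; ◇◇(q ∧ ¬r ∧ ¬p) there: s:T, t:T, v:F, x:T. ✗
t: successors {t, x}; ◇◇(q ∧ ¬r ∧ ¬p) there: t:T, x:T. ✓
u: successors {s, u, x}; ◇◇(q ∧ ¬r ∧ ¬p) there: s:T, u:T, x:T. ✓
v: successors {v, w}; ◇◇(q ∧ ¬r ∧ ¬p) there: v:F, w:T. ✗
w: successors {s, t, v}; ◇◇(q ∧ ¬r ∧ ¬p) there: s:T, t:T, v:F. ✗
x: successors {w, x, z}; ◇◇(q ∧ ¬r ∧ ¬p) there: w:T, x:T, z:T. ✓
z: successors {s, v, w, z}; ◇◇(q ∧ ¬r ∧ ¬p) there: s:T, v:F, w:T, z:T. ✗
— 3 worlds.
For ¬◇◇(◇¬r ∧ q):
s: ◇◇(◇¬r ∧ q) is T. ✗
t: ◇◇(◇¬r ∧ q) is T. ✗
u: ◇◇(◇¬r ∧ q) is T. ✗
v: ◇◇(◇¬r ∧ q) is T. ✗
w: ◇◇(◇¬r ∧ q) is T. ✗
x: ◇◇(◇¬r ∧ q) is T. ✗
z: ◇◇(◇¬r ∧ q) is T. ✗
— 0 worlds.

3 and 0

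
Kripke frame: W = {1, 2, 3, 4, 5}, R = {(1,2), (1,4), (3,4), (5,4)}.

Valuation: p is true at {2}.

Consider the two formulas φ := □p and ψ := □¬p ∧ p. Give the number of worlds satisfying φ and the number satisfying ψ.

For □p:
1: successors {2, 4}; p there: 2:T, 4:F. ✗
2: no successors, so □p holds vacuously. ✓
3: successors {4}; p there: 4:F. ✗
4: no successors, so □p holds vacuously. ✓
5: successors {4}; p there: 4:F. ✗
— 2 worlds.
For □¬p ∧ p:
1: □¬p is F, p is F. ✗
2: □¬p is T, p is T. ✓
3: □¬p is T, p is F. ✗
4: □¬p is T, p is F. ✗
5: □¬p is T, p is F. ✗
— 1 world.

2 and 1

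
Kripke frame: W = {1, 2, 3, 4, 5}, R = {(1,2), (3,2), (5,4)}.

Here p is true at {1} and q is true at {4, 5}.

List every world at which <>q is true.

1: successors {2}; q there: 2:F. ✗
2: no successors, so <>q fails. ✗
3: successors {2}; q there: 2:F. ✗
4: no successors, so <>q fails. ✗
5: successors {4}; q there: 4:T. ✓

{5}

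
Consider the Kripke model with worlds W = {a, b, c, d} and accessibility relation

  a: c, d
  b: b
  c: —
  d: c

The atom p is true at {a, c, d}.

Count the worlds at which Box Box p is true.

a: successors {c, d}; Box p there: c:T, d:T. ✓
b: successors {b}; Box p there: b:F. ✗
c: no successors, so Box Box p holds vacuously. ✓
d: successors {c}; Box p there: c:T. ✓
Satisfying worlds: {a, c, d}.

3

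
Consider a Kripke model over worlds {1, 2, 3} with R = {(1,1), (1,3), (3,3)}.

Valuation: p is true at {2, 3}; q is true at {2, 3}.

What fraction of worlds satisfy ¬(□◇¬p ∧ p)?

2/3

1: □◇¬p ∧ p is F. ✓
2: □◇¬p ∧ p is T. ✗
3: □◇¬p ∧ p is F. ✓
That's 2 of 3 worlds, so 2/3.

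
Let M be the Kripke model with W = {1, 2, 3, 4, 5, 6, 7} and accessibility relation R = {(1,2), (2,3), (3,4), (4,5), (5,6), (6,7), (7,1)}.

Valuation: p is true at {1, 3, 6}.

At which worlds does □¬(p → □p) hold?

{2, 5, 7}

1: successors {2}; ¬(p → □p) there: 2:F. ✗
2: successors {3}; ¬(p → □p) there: 3:T. ✓
3: successors {4}; ¬(p → □p) there: 4:F. ✗
4: successors {5}; ¬(p → □p) there: 5:F. ✗
5: successors {6}; ¬(p → □p) there: 6:T. ✓
6: successors {7}; ¬(p → □p) there: 7:F. ✗
7: successors {1}; ¬(p → □p) there: 1:T. ✓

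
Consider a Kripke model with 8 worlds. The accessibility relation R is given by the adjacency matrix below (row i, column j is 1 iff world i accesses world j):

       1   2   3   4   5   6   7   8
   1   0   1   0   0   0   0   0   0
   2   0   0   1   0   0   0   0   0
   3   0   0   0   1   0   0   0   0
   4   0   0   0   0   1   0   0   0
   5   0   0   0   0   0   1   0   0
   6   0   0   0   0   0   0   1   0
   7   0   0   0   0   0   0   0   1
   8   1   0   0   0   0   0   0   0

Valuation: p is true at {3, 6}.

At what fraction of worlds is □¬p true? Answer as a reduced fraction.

1: successors {2}; ¬p there: 2:T. ✓
2: successors {3}; ¬p there: 3:F. ✗
3: successors {4}; ¬p there: 4:T. ✓
4: successors {5}; ¬p there: 5:T. ✓
5: successors {6}; ¬p there: 6:F. ✗
6: successors {7}; ¬p there: 7:T. ✓
7: successors {8}; ¬p there: 8:T. ✓
8: successors {1}; ¬p there: 1:T. ✓
That's 6 of 8 worlds, so 6/8 = 3/4.

3/4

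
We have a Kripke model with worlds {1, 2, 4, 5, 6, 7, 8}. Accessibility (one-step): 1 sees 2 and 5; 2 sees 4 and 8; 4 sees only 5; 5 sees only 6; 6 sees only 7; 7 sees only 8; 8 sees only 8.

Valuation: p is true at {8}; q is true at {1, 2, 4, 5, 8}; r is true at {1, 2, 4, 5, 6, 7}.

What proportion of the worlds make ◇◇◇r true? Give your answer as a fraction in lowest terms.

1: successors {2, 5}; ◇◇r there: 2:T, 5:T. ✓
2: successors {4, 8}; ◇◇r there: 4:T, 8:F. ✓
4: successors {5}; ◇◇r there: 5:T. ✓
5: successors {6}; ◇◇r there: 6:F. ✗
6: successors {7}; ◇◇r there: 7:F. ✗
7: successors {8}; ◇◇r there: 8:F. ✗
8: successors {8}; ◇◇r there: 8:F. ✗
That's 3 of 7 worlds, so 3/7.

3/7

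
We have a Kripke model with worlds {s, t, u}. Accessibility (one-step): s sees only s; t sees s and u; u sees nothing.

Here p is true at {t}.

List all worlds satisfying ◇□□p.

s: successors {s}; □□p there: s:F. ✗
t: successors {s, u}; □□p there: s:F, u:T. ✓
u: no successors, so ◇□□p fails. ✗

{t}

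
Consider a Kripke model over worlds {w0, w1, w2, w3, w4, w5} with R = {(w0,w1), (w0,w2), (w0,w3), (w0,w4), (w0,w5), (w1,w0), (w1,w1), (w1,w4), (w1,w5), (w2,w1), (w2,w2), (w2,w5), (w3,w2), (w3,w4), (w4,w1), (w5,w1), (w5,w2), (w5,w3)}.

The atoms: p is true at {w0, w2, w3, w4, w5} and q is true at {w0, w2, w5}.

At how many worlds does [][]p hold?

0

w0: successors {w1, w2, w3, w4, w5}; []p there: w1:F, w2:F, w3:T, w4:F, w5:F. ✗
w1: successors {w0, w1, w4, w5}; []p there: w0:F, w1:F, w4:F, w5:F. ✗
w2: successors {w1, w2, w5}; []p there: w1:F, w2:F, w5:F. ✗
w3: successors {w2, w4}; []p there: w2:F, w4:F. ✗
w4: successors {w1}; []p there: w1:F. ✗
w5: successors {w1, w2, w3}; []p there: w1:F, w2:F, w3:T. ✗
Satisfying worlds: ∅.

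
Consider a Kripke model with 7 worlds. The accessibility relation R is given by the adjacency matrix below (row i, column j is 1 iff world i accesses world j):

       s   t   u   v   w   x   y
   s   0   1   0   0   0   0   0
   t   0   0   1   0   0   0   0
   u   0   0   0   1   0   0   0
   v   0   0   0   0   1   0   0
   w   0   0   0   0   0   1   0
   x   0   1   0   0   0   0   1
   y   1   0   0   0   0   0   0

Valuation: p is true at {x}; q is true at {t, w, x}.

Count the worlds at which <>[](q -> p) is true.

4

s: successors {t}; [](q -> p) there: t:T. ✓
t: successors {u}; [](q -> p) there: u:T. ✓
u: successors {v}; [](q -> p) there: v:F. ✗
v: successors {w}; [](q -> p) there: w:T. ✓
w: successors {x}; [](q -> p) there: x:F. ✗
x: successors {t, y}; [](q -> p) there: t:T, y:T. ✓
y: successors {s}; [](q -> p) there: s:F. ✗
Satisfying worlds: {s, t, v, x}.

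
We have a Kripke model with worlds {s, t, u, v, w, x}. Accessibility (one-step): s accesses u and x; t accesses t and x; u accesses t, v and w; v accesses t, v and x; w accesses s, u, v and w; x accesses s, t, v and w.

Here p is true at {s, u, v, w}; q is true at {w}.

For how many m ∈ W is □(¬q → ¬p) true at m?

1

s: successors {u, x}; ¬q → ¬p there: u:F, x:T. ✗
t: successors {t, x}; ¬q → ¬p there: t:T, x:T. ✓
u: successors {t, v, w}; ¬q → ¬p there: t:T, v:F, w:T. ✗
v: successors {t, v, x}; ¬q → ¬p there: t:T, v:F, x:T. ✗
w: successors {s, u, v, w}; ¬q → ¬p there: s:F, u:F, v:F, w:T. ✗
x: successors {s, t, v, w}; ¬q → ¬p there: s:F, t:T, v:F, w:T. ✗
Satisfying worlds: {t}.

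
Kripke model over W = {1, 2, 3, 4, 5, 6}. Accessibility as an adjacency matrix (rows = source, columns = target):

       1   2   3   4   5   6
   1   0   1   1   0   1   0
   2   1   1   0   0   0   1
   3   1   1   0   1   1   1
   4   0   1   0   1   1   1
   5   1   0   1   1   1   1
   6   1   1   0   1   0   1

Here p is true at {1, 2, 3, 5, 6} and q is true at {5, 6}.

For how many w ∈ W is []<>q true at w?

6

1: successors {2, 3, 5}; <>q there: 2:T, 3:T, 5:T. ✓
2: successors {1, 2, 6}; <>q there: 1:T, 2:T, 6:T. ✓
3: successors {1, 2, 4, 5, 6}; <>q there: 1:T, 2:T, 4:T, 5:T, 6:T. ✓
4: successors {2, 4, 5, 6}; <>q there: 2:T, 4:T, 5:T, 6:T. ✓
5: successors {1, 3, 4, 5, 6}; <>q there: 1:T, 3:T, 4:T, 5:T, 6:T. ✓
6: successors {1, 2, 4, 6}; <>q there: 1:T, 2:T, 4:T, 6:T. ✓
Satisfying worlds: {1, 2, 3, 4, 5, 6}.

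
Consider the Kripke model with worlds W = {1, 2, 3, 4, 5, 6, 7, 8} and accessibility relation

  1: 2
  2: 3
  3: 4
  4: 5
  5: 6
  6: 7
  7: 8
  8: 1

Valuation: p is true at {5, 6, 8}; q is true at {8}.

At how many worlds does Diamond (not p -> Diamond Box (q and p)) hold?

1: successors {2}; not p -> Diamond Box (q and p) there: 2:F. ✗
2: successors {3}; not p -> Diamond Box (q and p) there: 3:F. ✗
3: successors {4}; not p -> Diamond Box (q and p) there: 4:F. ✗
4: successors {5}; not p -> Diamond Box (q and p) there: 5:T. ✓
5: successors {6}; not p -> Diamond Box (q and p) there: 6:T. ✓
6: successors {7}; not p -> Diamond Box (q and p) there: 7:F. ✗
7: successors {8}; not p -> Diamond Box (q and p) there: 8:T. ✓
8: successors {1}; not p -> Diamond Box (q and p) there: 1:F. ✗
Satisfying worlds: {4, 5, 7}.

3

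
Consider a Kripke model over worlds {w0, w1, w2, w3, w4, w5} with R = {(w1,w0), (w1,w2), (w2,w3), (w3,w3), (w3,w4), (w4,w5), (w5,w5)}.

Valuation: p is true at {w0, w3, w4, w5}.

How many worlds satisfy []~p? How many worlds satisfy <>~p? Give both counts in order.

For []~p:
w0: no successors, so []~p holds vacuously. ✓
w1: successors {w0, w2}; ~p there: w0:F, w2:T. ✗
w2: successors {w3}; ~p there: w3:F. ✗
w3: successors {w3, w4}; ~p there: w3:F, w4:F. ✗
w4: successors {w5}; ~p there: w5:F. ✗
w5: successors {w5}; ~p there: w5:F. ✗
— 1 world.
For <>~p:
w0: no successors, so <>~p fails. ✗
w1: successors {w0, w2}; ~p there: w0:F, w2:T. ✓
w2: successors {w3}; ~p there: w3:F. ✗
w3: successors {w3, w4}; ~p there: w3:F, w4:F. ✗
w4: successors {w5}; ~p there: w5:F. ✗
w5: successors {w5}; ~p there: w5:F. ✗
— 1 world.

1 and 1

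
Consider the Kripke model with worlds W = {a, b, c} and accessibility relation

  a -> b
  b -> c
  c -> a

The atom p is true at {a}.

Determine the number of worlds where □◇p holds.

a: successors {b}; ◇p there: b:F. ✗
b: successors {c}; ◇p there: c:T. ✓
c: successors {a}; ◇p there: a:F. ✗
Satisfying worlds: {b}.

1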